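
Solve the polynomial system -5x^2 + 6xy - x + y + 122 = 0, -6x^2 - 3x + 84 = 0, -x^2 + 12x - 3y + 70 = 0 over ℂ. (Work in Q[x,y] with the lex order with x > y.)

Compute a lex Gröbner basis by Buchberger's algorithm.
f_1 = -5x^2 + 6xy - x + y + 122, LT = x^2.
f_2 = -6x^2 - 3x + 84, LT = x^2.
f_3 = -x^2 + 12x - 3y + 70, LT = x^2.

S(f_1,f_2): lcm = x^2. S = -6/5xy - 3/10x - 1/5y - 52/5.
  reduce S modulo (f_1, f_2, f_3):
  remainder -6/5xy - 3/10x - 1/5y - 52/5 ≠ 0; add h_4 = -6/5xy - 3/10x - 1/5y - 52/5 to the basis.

S(f_1,f_3): lcm = x^2. S = -6/5xy + 61/5x - 16/5y + 228/5.
  reduce S modulo (f_1, f_2, f_3, h_4):
  remainder 25/2x - 3y + 56 ≠ 0; add h_5 = 25/2x - 3y + 56 to the basis.

S(f_1,h_4): lcm = x^2y. S = -1/4x^2 - 6/5xy^2 + 1/30xy - 26/3x - 1/5y^2 - 122/5y.
  reduce S modulo (f_1, f_2, f_3, h_4, h_5):
  remainder -14513/900y + 14513/450 ≠ 0; add h_6 = -14513/900y + 14513/450 to the basis.

The other S-polynomials (S(f_2,f_3), S(f_2,h_4), S(f_3,h_4), S(f_1,h_5), S(f_2,h_5), S(f_3,h_5), S(h_4,h_5), S(f_1,h_6), S(f_2,h_6), S(f_3,h_6), S(h_4,h_6), S(h_5,h_6)) all reduce to 0 modulo the current basis, so we have a Gröbner basis.
Inter-reduce: drop elements whose leading term is divisible by another's, tail-reduce, and make monic.
Reduced Gröbner basis: {x + 4, y - 2}.

Since the basis is lex-ordered, y - 2 is univariate in y. Its roots are {2}. Back-substituting each root into the other basis elements fixes the other coordinates.
  y = 2: the earlier basis element becomes x + 4 = 0, giving x = -4 — point (-4, 2).

{(-4, 2)}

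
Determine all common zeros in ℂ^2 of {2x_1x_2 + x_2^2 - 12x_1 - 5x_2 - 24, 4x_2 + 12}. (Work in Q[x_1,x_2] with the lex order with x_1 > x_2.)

{(0, -3)}

Compute a lex Gröbner basis by Buchberger's algorithm.
f_1 = 2x_1x_2 - 12x_1 + x_2^2 - 5x_2 - 24, LT = x_1x_2.
f_2 = 4x_2 + 12, LT = x_2.

S(f_1,f_2): lcm = x_1x_2. S = -9x_1 + 1/2x_2^2 - 5/2x_2 - 12.
  reduce S modulo (f_1, f_2):
  remainder -9x_1 ≠ 0; add h_3 = -9x_1 to the basis.

The other S-polynomials (S(f_1,h_3), S(f_2,h_3)) all reduce to 0 modulo the current basis, so we have a Gröbner basis.
Inter-reduce: drop elements whose leading term is divisible by another's, tail-reduce, and make monic.
Reduced Gröbner basis: {x_1, x_2 + 3}.

Elimination: the polynomial x_2 + 3 lies in the elimination ideal for x_2, so x_2 ∈ {-3}. For each such x_2, the remaining basis elements (now univariate) give the rest of the solution.
  x_2 = -3: the earlier basis element becomes x_1 = 0, giving x_1 = 0 — point (0, -3).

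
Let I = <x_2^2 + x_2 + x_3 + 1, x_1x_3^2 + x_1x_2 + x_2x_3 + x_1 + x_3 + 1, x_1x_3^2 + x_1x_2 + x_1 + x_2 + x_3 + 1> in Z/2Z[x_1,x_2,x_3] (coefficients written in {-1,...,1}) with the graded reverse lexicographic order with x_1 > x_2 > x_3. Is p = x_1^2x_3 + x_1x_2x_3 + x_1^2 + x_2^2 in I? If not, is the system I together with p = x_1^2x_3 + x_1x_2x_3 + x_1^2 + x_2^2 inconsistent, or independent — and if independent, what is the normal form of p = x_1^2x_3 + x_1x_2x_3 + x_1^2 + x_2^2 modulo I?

x_1^2x_3 + x_1x_2x_3 + x_1^2 + x_2^2 lies in I (it reduces to 0).

First compute the reduced Gröbner basis of I by Buchberger's algorithm.
f_1 = x_2^2 + x_2 + x_3 + 1, LT = x_2^2.
f_2 = x_1x_3^2 + x_1x_2 + x_2x_3 + x_1 + x_3 + 1, LT = x_1x_3^2.
f_3 = x_1x_3^2 + x_1x_2 + x_1 + x_2 + x_3 + 1, LT = x_1x_3^2.

S(f_2,f_3): lcm = x_1x_3^2. S = x_2x_3 + x_2.
  leading term x_2x_3: no divisor's leading term divides it; move x_2x_3 to the remainder.
  leading term x_2: no divisor's leading term divides it; move x_2 to the remainder.
  remainder x_2x_3 + x_2 ≠ 0; add h_4 = x_2x_3 + x_2 to the basis.

S(f_1,h_4): lcm = x_2^2x_3. S = x_2^2 + x_2x_3 + x_3^2 + x_3.
  leading term x_2^2: subtract (1)·f_1 from x_2^2 + x_2x_3 + x_3^2 + x_3 → x_2x_3 + x_3^2 + x_2 + 1
  leading term x_2x_3: subtract (1)·h_4 from x_2x_3 + x_3^2 + x_2 + 1 → x_3^2 + 1
  leading term x_3^2: no divisor's leading term divides it; move x_3^2 to the remainder.
  leading term 1: no divisor's leading term divides it; move 1 to the remainder.
  remainder x_3^2 + 1 ≠ 0; add h_5 = x_3^2 + 1 to the basis.

S(f_2,h_4): lcm = x_1x_2x_3^2. S = x_1x_2^2 + x_1x_2x_3 + x_2^2x_3 + x_1x_2 + x_2x_3 + x_2.
  leading term x_1x_2^2: subtract (x_1)·f_1 from x_1x_2^2 + x_1x_2x_3 + x_2^2x_3 + x_1x_2 + x_2x_3 + x_2 → x_1x_2x_3 + x_2^2x_3 + x_1x_3 + x_2x_3 + x_1 + x_2
  leading term x_1x_2x_3: subtract (x_1)·h_4 from x_1x_2x_3 + x_2^2x_3 + x_1x_3 + x_2x_3 + x_1 + x_2 → x_2^2x_3 + x_1x_2 + x_1x_3 + x_2x_3 + x_1 + x_2
  leading term x_2^2x_3: subtract (x_3)·f_1 from x_2^2x_3 + x_1x_2 + x_1x_3 + x_2x_3 + x_1 + x_2 → x_1x_2 + x_1x_3 + x_3^2 + x_1 + x_2 + x_3
  leading term x_1x_2: no divisor's leading term divides it; move x_1x_2 to the remainder.
  leading term x_1x_3: no divisor's leading term divides it; move x_1x_3 to the remainder.
  leading term x_3^2: subtract (1)·h_5 from x_3^2 + x_1 + x_2 + x_3 → x_1 + x_2 + x_3 + 1
  leading term x_1: no divisor's leading term divides it; move x_1 to the remainder.
  leading term x_2: no divisor's leading term divides it; move x_2 to the remainder.
  leading term x_3: no divisor's leading term divides it; move x_3 to the remainder.
  leading term 1: no divisor's leading term divides it; move 1 to the remainder.
  remainder x_1x_2 + x_1x_3 + x_1 + x_2 + x_3 + 1 ≠ 0; add h_6 = x_1x_2 + x_1x_3 + x_1 + x_2 + x_3 + 1 to the basis.

S(f_2,h_5): lcm = x_1x_3^2. S = x_1x_2 + x_2x_3 + x_3 + 1.
  leading term x_1x_2: subtract (1)·h_6 from x_1x_2 + x_2x_3 + x_3 + 1 → x_1x_3 + x_2x_3 + x_1 + x_2
  leading term x_1x_3: no divisor's leading term divides it; move x_1x_3 to the remainder.
  leading term x_2x_3: subtract (1)·h_4 from x_2x_3 + x_1 + x_2 → x_1
  leading term x_1: no divisor's leading term divides it; move x_1 to the remainder.
  remainder x_1x_3 + x_1 ≠ 0; add h_7 = x_1x_3 + x_1 to the basis.

The other S-polynomials (S(f_1,f_2), S(f_1,f_3), S(f_3,h_4), S(f_1,h_5), S(f_3,h_5), S(h_4,h_5), S(f_1,h_6), S(f_2,h_6), S(f_3,h_6), S(h_4,h_6), S(h_5,h_6), S(f_1,h_7), S(f_2,h_7), S(f_3,h_7), S(h_4,h_7), S(h_5,h_7), S(h_6,h_7)) all reduce to 0 modulo the current basis, so we have a Gröbner basis.
Inter-reduce: drop elements whose leading term is divisible by another's, tail-reduce, and make monic.
Reduced Gröbner basis: {x_1x_2 + x_2 + x_3 + 1, x_2^2 + x_2 + x_3 + 1, x_1x_3 + x_1, x_2x_3 + x_2, x_3^2 + 1}.
Label its elements g_1 = x_1x_2 + x_2 + x_3 + 1, g_2 = x_2^2 + x_2 + x_3 + 1, g_3 = x_1x_3 + x_1, g_4 = x_2x_3 + x_2, g_5 = x_3^2 + 1.

Reduce p = x_1^2x_3 + x_1x_2x_3 + x_1^2 + x_2^2 modulo G:
  leading term x_1^2x_3: subtract (x_1)·g_3 from x_1^2x_3 + x_1x_2x_3 + x_1^2 + x_2^2 → x_1x_2x_3 + x_2^2
  leading term x_1x_2x_3: subtract (x_3)·g_1 from x_1x_2x_3 + x_2^2 → x_2^2 + x_2x_3 + x_3^2 + x_3
  leading term x_2^2: subtract (1)·g_2 from x_2^2 + x_2x_3 + x_3^2 + x_3 → x_2x_3 + x_3^2 + x_2 + 1
  leading term x_2x_3: subtract (1)·g_4 from x_2x_3 + x_3^2 + x_2 + 1 → x_3^2 + 1
  leading term x_3^2: subtract (1)·g_5 from x_3^2 + 1 → 0
  normal form = 0.
Since the normal form is 0, p ∈ I.

The remainder on division by a Gröbner basis is unique — it is the normal form.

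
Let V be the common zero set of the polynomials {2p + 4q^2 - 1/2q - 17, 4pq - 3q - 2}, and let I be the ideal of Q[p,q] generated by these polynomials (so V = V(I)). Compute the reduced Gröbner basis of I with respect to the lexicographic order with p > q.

f_1 = 2p + 4q^2 - 1/2q - 17, LT = p.
f_2 = 4pq - 3q - 2, LT = pq.

S(f_1,f_2): lcm = pq. S = 2q^3 - 1/4q^2 - 31/4q + 1/2.
  leading term q^3: no divisor's leading term divides it; move 2q^3 to the remainder.
  leading term q^2: no divisor's leading term divides it; move -1/4q^2 to the remainder.
  leading term q: no divisor's leading term divides it; move -31/4q to the remainder.
  leading term 1: no divisor's leading term divides it; move 1/2 to the remainder.
  remainder 2q^3 - 1/4q^2 - 31/4q + 1/2 ≠ 0; add g_3 = 2q^3 - 1/4q^2 - 31/4q + 1/2 to the basis.

The other S-polynomials (S(f_1,g_3), S(f_2,g_3)) all reduce to 0 modulo the current basis, so we have a Gröbner basis.
Inter-reduce: drop elements whose leading term is divisible by another's, tail-reduce, and make monic.

G = {p + 2q^2 - 1/4q - 17/2, q^3 - 1/8q^2 - 31/8q + 1/4}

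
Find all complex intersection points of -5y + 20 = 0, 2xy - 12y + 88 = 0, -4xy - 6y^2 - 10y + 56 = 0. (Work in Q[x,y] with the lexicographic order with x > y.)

{(-5, 4)}

Compute a lex Gröbner basis by Buchberger's algorithm.
f_1 = -5y + 20, LT = y.
f_2 = 2xy - 12y + 88, LT = xy.
f_3 = -4xy - 6y^2 - 10y + 56, LT = xy.

S(f_1,f_2): lcm = xy. S = -4x + 6y - 44.
  reduce S modulo (f_1, f_2, f_3):
  remainder -4x - 20 ≠ 0; add h_4 = -4x - 20 to the basis.

The other S-polynomials (S(f_1,f_3), S(f_2,f_3), S(f_1,h_4), S(f_2,h_4), S(f_3,h_4)) all reduce to 0 modulo the current basis, so we have a Gröbner basis.
Inter-reduce: drop elements whose leading term is divisible by another's, tail-reduce, and make monic.
Reduced Gröbner basis: {x + 5, y - 4}.

The lex basis is triangular: the last element involves only y. Solving y - 4 = 0 gives y ∈ {4}; substituting each value into the earlier elements determines the remaining variables.
  y = 4: the earlier basis element becomes x + 5 = 0, giving x = -5 — point (-5, 4).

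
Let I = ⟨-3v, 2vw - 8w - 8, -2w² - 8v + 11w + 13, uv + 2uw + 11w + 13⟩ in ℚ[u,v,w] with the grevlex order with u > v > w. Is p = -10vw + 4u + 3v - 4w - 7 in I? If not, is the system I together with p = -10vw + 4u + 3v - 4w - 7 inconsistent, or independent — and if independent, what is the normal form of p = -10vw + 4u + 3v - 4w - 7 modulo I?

Adjoining -10vw + 4u + 3v - 4w - 7 makes the ideal the whole ring: the system is inconsistent.

First compute the reduced Gröbner basis of I by Buchberger's algorithm.
f_1 = -3v, LT = v.
f_2 = 2vw - 8w - 8, LT = vw.
f_3 = -2w² - 8v + 11w + 13, LT = w².
f_4 = uv + 2uw + 11w + 13, LT = uv.

S(f_1,f_2): lcm = vw. S = 4w + 4.
  leading term w: no divisor's leading term divides it; move 4w to the remainder.
  leading term 1: no divisor's leading term divides it; move 4 to the remainder.
  remainder 4w + 4 ≠ 0; add h_5 = 4w + 4 to the basis.

S(f_1,f_3): leading monomials are coprime, so the S-polynomial reduces to 0 (Buchberger's first criterion).
S(f_1,f_4): lcm = uv. S = -2uw - 11w - 13.
  leading term uw: subtract (-½u)·h_5 from -2uw - 11w - 13 → 2u - 11w - 13
  leading term u: no divisor's leading term divides it; move 2u to the remainder.
  leading term w: subtract (-11/4)·h_5 from -11w - 13 → -2
  leading term 1: no divisor's leading term divides it; move -2 to the remainder.
  remainder 2u - 2 ≠ 0; add h_6 = 2u - 2 to the basis.

S(f_2,f_3): lcm = vw². S = -4v² + 11/2vw - 4w² + 13/2v - 4w.
  leading term v²: subtract (4/3v)·f_1 from -4v² + 11/2vw - 4w² + 13/2v - 4w → 11/2vw - 4w² + 13/2v - 4w
  leading term vw: subtract (-11/6w)·f_1 from 11/2vw - 4w² + 13/2v - 4w → -4w² + 13/2v - 4w
  leading term w²: subtract (2)·f_3 from -4w² + 13/2v - 4w → 45/2v - 26w - 26
  leading term v: subtract (-15/2)·f_1 from 45/2v - 26w - 26 → -26w - 26
  leading term w: subtract (-13/2)·h_5 from -26w - 26 → 0
  remainder 0.

S(f_2,f_4): lcm = uvw. S = -2uw² - 4uw - 11w² - 4u - 13w.
  leading term uw²: subtract (u)·f_3 from -2uw² - 4uw - 11w² - 4u - 13w → 8uv - 15uw - 11w² - 17u - 13w
  leading term uv: subtract (-8/3u)·f_1 from 8uv - 15uw - 11w² - 17u - 13w → -15uw - 11w² - 17u - 13w
  leading term uw: subtract (-15/4u)·h_5 from -15uw - 11w² - 17u - 13w → -11w² - 2u - 13w
  leading term w²: subtract (11/2)·f_3 from -11w² - 2u - 13w → -2u + 44v - 147/2w - 143/2
  leading term u: subtract (-1)·h_6 from -2u + 44v - 147/2w - 143/2 → 44v - 147/2w - 147/2
  leading term v: subtract (-44/3)·f_1 from 44v - 147/2w - 147/2 → -147/2w - 147/2
  leading term w: subtract (-147/8)·h_5 from -147/2w - 147/2 → 0
  remainder 0.

S(f_3,f_4): leading monomials are coprime, so the S-polynomial reduces to 0 (Buchberger's first criterion).
S(f_1,h_5): leading monomials are coprime, so the S-polynomial reduces to 0 (Buchberger's first criterion).
S(f_2,h_5): lcm = vw. S = -v - 4w - 4.
  leading term v: subtract (⅓)·f_1 from -v - 4w - 4 → -4w - 4
  leading term w: subtract (-1)·h_5 from -4w - 4 → 0
  remainder 0.

S(f_3,h_5): lcm = w². S = 4v - 13/2w - 13/2.
  leading term v: subtract (-4/3)·f_1 from 4v - 13/2w - 13/2 → -13/2w - 13/2
  leading term w: subtract (-13/8)·h_5 from -13/2w - 13/2 → 0
  remainder 0.

S(f_4,h_5): leading monomials are coprime, so the S-polynomial reduces to 0 (Buchberger's first criterion).
S(f_1,h_6): leading monomials are coprime, so the S-polynomial reduces to 0 (Buchberger's first criterion).
S(f_2,h_6): leading monomials are coprime, so the S-polynomial reduces to 0 (Buchberger's first criterion).
S(f_3,h_6): leading monomials are coprime, so the S-polynomial reduces to 0 (Buchberger's first criterion).
S(f_4,h_6): lcm = uv. S = 2uw + v + 11w + 13.
  leading term uw: subtract (½u)·h_5 from 2uw + v + 11w + 13 → -2u + v + 11w + 13
  leading term u: subtract (-1)·h_6 from -2u + v + 11w + 13 → v + 11w + 11
  leading term v: subtract (-⅓)·f_1 from v + 11w + 11 → 11w + 11
  leading term w: subtract (11/4)·h_5 from 11w + 11 → 0
  remainder 0.

S(h_5,h_6): leading monomials are coprime, so the S-polynomial reduces to 0 (Buchberger's first criterion).
Every S-polynomial of the final basis reduces to 0, so we have a Gröbner basis.
Inter-reduce: drop elements whose leading term is divisible by another's, tail-reduce, and make monic.
Reduced Gröbner basis: {u - 1, v, w + 1}.
Label its elements g_1 = u - 1, g_2 = v, g_3 = w + 1.

Reduce p = -10vw + 4u + 3v - 4w - 7 modulo G:
  leading term vw: subtract (-10w)·g_2 from -10vw + 4u + 3v - 4w - 7 → 4u + 3v - 4w - 7
  leading term u: subtract (4)·g_1 from 4u + 3v - 4w - 7 → 3v - 4w - 3
  leading term v: subtract (3)·g_2 from 3v - 4w - 3 → -4w - 3
  leading term w: subtract (-4)·g_3 from -4w - 3 → 1
  leading term 1: no divisor's leading term divides it; move 1 to the remainder.
  normal form = 1.
The normal form is nonzero, so p ∉ I. Since p minus its normal form lies in I, I + (p) = I + (r) where r = 1; decide whether this ideal is the whole ring.
Here r = 1 is a nonzero constant, hence a unit: 1 ∈ I + (p), the Gröbner basis of I + (p) is {1}, and the enlarged system has no common solution — adjoining p is inconsistent.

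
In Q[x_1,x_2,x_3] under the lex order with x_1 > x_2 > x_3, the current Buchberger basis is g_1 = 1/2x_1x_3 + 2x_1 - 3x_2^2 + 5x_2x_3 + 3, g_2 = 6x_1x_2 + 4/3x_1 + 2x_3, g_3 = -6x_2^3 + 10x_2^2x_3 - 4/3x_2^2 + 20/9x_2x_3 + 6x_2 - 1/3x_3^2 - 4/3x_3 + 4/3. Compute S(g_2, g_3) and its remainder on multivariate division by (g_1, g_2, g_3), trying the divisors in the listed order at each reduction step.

lcm(LM(g_2), LM(g_3)) = x_1x_2^3.
S = (lcm/LT(g_2))·g_2 − (lcm/LT(g_3))·g_3 = 5/3x_1x_2^2x_3 + 10/27x_1x_2x_3 + x_1x_2 - 1/18x_1x_3^2 - 2/9x_1x_3 + 2/9x_1 + 1/3x_2^2x_3.
Reduce S modulo (g_1, g_2, g_3) in that order:
  leading term x_1x_2^2x_3: subtract (10/3x_2^2)·g_1 from 5/3x_1x_2^2x_3 + 10/27x_1x_2x_3 + x_1x_2 - 1/18x_1x_3^2 - 2/9x_1x_3 + 2/9x_1 + 1/3x_2^2x_3 → -20/3x_1x_2^2 + 10/27x_1x_2x_3 + x_1x_2 - 1/18x_1x_3^2 - 2/9x_1x_3 + 2/9x_1 + 10x_2^4 - 50/3x_2^3x_3 + 1/3x_2^2x_3 - 10x_2^2
  leading term x_1x_2^2: subtract (-10/9x_2)·g_2 from -20/3x_1x_2^2 + 10/27x_1x_2x_3 + x_1x_2 - 1/18x_1x_3^2 - 2/9x_1x_3 + 2/9x_1 + 10x_2^4 - 50/3x_2^3x_3 + 1/3x_2^2x_3 - 10x_2^2 → 10/27x_1x_2x_3 + 67/27x_1x_2 - 1/18x_1x_3^2 - 2/9x_1x_3 + 2/9x_1 + 10x_2^4 - 50/3x_2^3x_3 + 1/3x_2^2x_3 - 10x_2^2 + 20/9x_2x_3
  leading term x_1x_2x_3: subtract (20/27x_2)·g_1 from 10/27x_1x_2x_3 + 67/27x_1x_2 - 1/18x_1x_3^2 - 2/9x_1x_3 + 2/9x_1 + 10x_2^4 - 50/3x_2^3x_3 + 1/3x_2^2x_3 - 10x_2^2 + 20/9x_2x_3 → x_1x_2 - 1/18x_1x_3^2 - 2/9x_1x_3 + 2/9x_1 + 10x_2^4 - 50/3x_2^3x_3 + 20/9x_2^3 - 91/27x_2^2x_3 - 10x_2^2 + 20/9x_2x_3 - 20/9x_2
  leading term x_1x_2: subtract (1/6)·g_2 from x_1x_2 - 1/18x_1x_3^2 - 2/9x_1x_3 + 2/9x_1 + 10x_2^4 - 50/3x_2^3x_3 + 20/9x_2^3 - 91/27x_2^2x_3 - 10x_2^2 + 20/9x_2x_3 - 20/9x_2 → -1/18x_1x_3^2 - 2/9x_1x_3 + 10x_2^4 - 50/3x_2^3x_3 + 20/9x_2^3 - 91/27x_2^2x_3 - 10x_2^2 + 20/9x_2x_3 - 20/9x_2 - 1/3x_3
  leading term x_1x_3^2: subtract (-1/9x_3)·g_1 from -1/18x_1x_3^2 - 2/9x_1x_3 + 10x_2^4 - 50/3x_2^3x_3 + 20/9x_2^3 - 91/27x_2^2x_3 - 10x_2^2 + 20/9x_2x_3 - 20/9x_2 - 1/3x_3 → 10x_2^4 - 50/3x_2^3x_3 + 20/9x_2^3 - 100/27x_2^2x_3 - 10x_2^2 + 5/9x_2x_3^2 + 20/9x_2x_3 - 20/9x_2
  leading term x_2^4: subtract (-5/3x_2)·g_3 from 10x_2^4 - 50/3x_2^3x_3 + 20/9x_2^3 - 100/27x_2^2x_3 - 10x_2^2 + 5/9x_2x_3^2 + 20/9x_2x_3 - 20/9x_2 → 0
The remainder is 0, so this S-polynomial contributes no new basis element.

S(g_2, g_3) = 5/3x_1x_2^2x_3 + 10/27x_1x_2x_3 + x_1x_2 - 1/18x_1x_3^2 - 2/9x_1x_3 + 2/9x_1 + 1/3x_2^2x_3; remainder on division = 0.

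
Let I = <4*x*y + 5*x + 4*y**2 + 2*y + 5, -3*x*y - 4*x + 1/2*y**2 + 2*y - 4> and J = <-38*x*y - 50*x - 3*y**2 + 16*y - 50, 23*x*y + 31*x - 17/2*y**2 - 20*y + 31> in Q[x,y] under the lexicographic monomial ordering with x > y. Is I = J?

Yes, the ideals are equal.

Since reduced Gröbner bases are canonical representatives of ideals under a given ordering, it suffices to compute and compare them.
Buchberger on the first generating set:
f_1 = 4*x*y + 5*x + 4*y**2 + 2*y + 5, LT = x*y.
f_2 = -3*x*y - 4*x + 1/2*y**2 + 2*y - 4, LT = x*y.

S(f_1,f_2): lcm = x*y. S = -1/12*x + 7/6*y**2 + 7/6*y - 1/12.
  leading term x: no divisor's leading term divides it; move -1/12*x to the remainder.
  leading term y**2: no divisor's leading term divides it; move 7/6*y**2 to the remainder.
  leading term y: no divisor's leading term divides it; move 7/6*y to the remainder.
  leading term 1: no divisor's leading term divides it; move -1/12 to the remainder.
  remainder -1/12*x + 7/6*y**2 + 7/6*y - 1/12 ≠ 0; add g_3 = -1/12*x + 7/6*y**2 + 7/6*y - 1/12 to the basis.

S(f_1,g_3): lcm = x*y. S = 5/4*x + 14*y**3 + 15*y**2 - 1/2*y + 5/4.
  leading term x: subtract (-15)·g_3 from 5/4*x + 14*y**3 + 15*y**2 - 1/2*y + 5/4 → 14*y**3 + 65/2*y**2 + 17*y
  leading term y**3: no divisor's leading term divides it; move 14*y**3 to the remainder.
  leading term y**2: no divisor's leading term divides it; move 65/2*y**2 to the remainder.
  leading term y: no divisor's leading term divides it; move 17*y to the remainder.
  remainder 14*y**3 + 65/2*y**2 + 17*y ≠ 0; add g_4 = 14*y**3 + 65/2*y**2 + 17*y to the basis.

S(f_2,g_3): lcm = x*y. S = 4/3*x + 14*y**3 + 83/6*y**2 - 5/3*y + 4/3.
  leading term x: subtract (-16)·g_3 from 4/3*x + 14*y**3 + 83/6*y**2 - 5/3*y + 4/3 → 14*y**3 + 65/2*y**2 + 17*y
  leading term y**3: subtract (1)·g_4 from 14*y**3 + 65/2*y**2 + 17*y → 0
  remainder 0.

S(f_1,g_4): lcm = x*y**3. S = -15/14*x*y**2 - 17/14*x*y + y**4 + 1/2*y**3 + 5/4*y**2.
  leading term x*y**2: subtract (-15/56*y)·f_1 from -15/14*x*y**2 - 17/14*x*y + y**4 + 1/2*y**3 + 5/4*y**2 → 1/8*x*y + y**4 + 11/7*y**3 + 25/14*y**2 + 75/56*y
  leading term x*y: subtract (1/32)·f_1 from 1/8*x*y + y**4 + 11/7*y**3 + 25/14*y**2 + 75/56*y → -5/32*x + y**4 + 11/7*y**3 + 93/56*y**2 + 143/112*y - 5/32
  leading term x: subtract (15/8)·g_3 from -5/32*x + y**4 + 11/7*y**3 + 93/56*y**2 + 143/112*y - 5/32 → y**4 + 11/7*y**3 - 59/112*y**2 - 51/56*y
  leading term y**4: subtract (1/14*y)·g_4 from y**4 + 11/7*y**3 - 59/112*y**2 - 51/56*y → -3/4*y**3 - 195/112*y**2 - 51/56*y
  leading term y**3: subtract (-3/56)·g_4 from -3/4*y**3 - 195/112*y**2 - 51/56*y → 0
  remainder 0.

S(f_2,g_4): lcm = x*y**3. S = -83/84*x*y**2 - 17/14*x*y - 1/6*y**4 - 2/3*y**3 + 4/3*y**2.
  leading term x*y**2: subtract (-83/336*y)·f_1 from -83/84*x*y**2 - 17/14*x*y - 1/6*y**4 - 2/3*y**3 + 4/3*y**2 → 1/48*x*y - 1/6*y**4 + 9/28*y**3 + 307/168*y**2 + 415/336*y
  leading term x*y: subtract (1/192)·f_1 from 1/48*x*y - 1/6*y**4 + 9/28*y**3 + 307/168*y**2 + 415/336*y → -5/192*x - 1/6*y**4 + 9/28*y**3 + 607/336*y**2 + 823/672*y - 5/192
  leading term x: subtract (5/16)·g_3 from -5/192*x - 1/6*y**4 + 9/28*y**3 + 607/336*y**2 + 823/672*y - 5/192 → -1/6*y**4 + 9/28*y**3 + 323/224*y**2 + 289/336*y
  leading term y**4: subtract (-1/84*y)·g_4 from -1/6*y**4 + 9/28*y**3 + 323/224*y**2 + 289/336*y → 17/24*y**3 + 1105/672*y**2 + 289/336*y
  leading term y**3: subtract (17/336)·g_4 from 17/24*y**3 + 1105/672*y**2 + 289/336*y → 0
  remainder 0.

S(g_3,g_4): leading monomials are coprime, so the S-polynomial reduces to 0 (Buchberger's first criterion).
Every S-polynomial of the final basis reduces to 0, so we have a Gröbner basis.
Inter-reduce: drop elements whose leading term is divisible by another's, tail-reduce, and make monic.
Reduced Gröbner basis: {x - 14*y**2 - 14*y + 1, y**3 + 65/28*y**2 + 17/14*y}.

Buchberger on the second generating set:
h_1 = -38*x*y - 50*x - 3*y**2 + 16*y - 50, LT = x*y.
h_2 = 23*x*y + 31*x - 17/2*y**2 - 20*y + 31, LT = x*y.

S(h_1,h_2): lcm = x*y. S = -14/437*x + 196/437*y**2 + 196/437*y - 14/437.
  leading term x: no divisor's leading term divides it; move -14/437*x to the remainder.
  leading term y**2: no divisor's leading term divides it; move 196/437*y**2 to the remainder.
  leading term y: no divisor's leading term divides it; move 196/437*y to the remainder.
  leading term 1: no divisor's leading term divides it; move -14/437 to the remainder.
  remainder -14/437*x + 196/437*y**2 + 196/437*y - 14/437 ≠ 0; add k_3 = -14/437*x + 196/437*y**2 + 196/437*y - 14/437 to the basis.

S(h_1,k_3): lcm = x*y. S = 25/19*x + 14*y**3 + 535/38*y**2 - 27/19*y + 25/19.
  leading term x: subtract (-575/14)·k_3 from 25/19*x + 14*y**3 + 535/38*y**2 - 27/19*y + 25/19 → 14*y**3 + 65/2*y**2 + 17*y
  leading term y**3: no divisor's leading term divides it; move 14*y**3 to the remainder.
  leading term y**2: no divisor's leading term divides it; move 65/2*y**2 to the remainder.
  leading term y: no divisor's leading term divides it; move 17*y to the remainder.
  remainder 14*y**3 + 65/2*y**2 + 17*y ≠ 0; add k_4 = 14*y**3 + 65/2*y**2 + 17*y to the basis.

S(h_2,k_3): lcm = x*y. S = 31/23*x + 14*y**3 + 627/46*y**2 - 43/23*y + 31/23.
  leading term x: subtract (-589/14)·k_3 from 31/23*x + 14*y**3 + 627/46*y**2 - 43/23*y + 31/23 → 14*y**3 + 65/2*y**2 + 17*y
  leading term y**3: subtract (1)·k_4 from 14*y**3 + 65/2*y**2 + 17*y → 0
  remainder 0.

S(h_1,k_4): lcm = x*y**3. S = -535/532*x*y**2 - 17/14*x*y + 3/38*y**4 - 8/19*y**3 + 25/19*y**2.
  leading term x*y**2: subtract (535/20216*y)·h_1 from -535/532*x*y**2 - 17/14*x*y + 3/38*y**4 - 8/19*y**3 + 25/19*y**2 → 1101/10108*x*y + 3/38*y**4 - 6907/20216*y**3 + 2255/2527*y**2 + 13375/10108*y
  leading term x*y: subtract (-1101/384104)·h_1 from 1101/10108*x*y + 3/38*y**4 - 6907/20216*y**3 + 2255/2527*y**2 + 13375/10108*y → -27525/192052*x + 3/38*y**4 - 6907/20216*y**3 + 339457/384104*y**2 + 262933/192052*y - 27525/192052
  leading term x: subtract (633075/141512)·k_3 from -27525/192052*x + 3/38*y**4 - 6907/20216*y**3 + 339457/384104*y**2 + 262933/192052*y - 27525/192052 → 3/38*y**4 - 6907/20216*y**3 - 22697/20216*y**2 - 6443/10108*y
  leading term y**4: subtract (3/532*y)·k_4 from 3/38*y**4 - 6907/20216*y**3 - 22697/20216*y**2 - 6443/10108*y → -379/722*y**3 - 24635/20216*y**2 - 6443/10108*y
  leading term y**3: subtract (-379/10108)·k_4 from -379/722*y**3 - 24635/20216*y**2 - 6443/10108*y → 0
  remainder 0.

S(h_2,k_4): lcm = x*y**3. S = -627/644*x*y**2 - 17/14*x*y - 17/46*y**4 - 20/23*y**3 + 31/23*y**2.
  leading term x*y**2: subtract (33/1288*y)·h_1 from -627/644*x*y**2 - 17/14*x*y - 17/46*y**4 - 20/23*y**3 + 31/23*y**2 → 43/644*x*y - 17/46*y**4 - 1021/1288*y**3 + 151/161*y**2 + 825/644*y
  leading term x*y: subtract (-43/24472)·h_1 from 43/644*x*y - 17/46*y**4 - 1021/1288*y**3 + 151/161*y**2 + 825/644*y → -1075/12236*x - 17/46*y**4 - 1021/1288*y**3 + 22823/24472*y**2 + 16019/12236*y - 1075/12236
  leading term x: subtract (1075/392)·k_3 from -1075/12236*x - 17/46*y**4 - 1021/1288*y**3 + 22823/24472*y**2 + 16019/12236*y - 1075/12236 → -17/46*y**4 - 1021/1288*y**3 - 383/1288*y**2 + 51/644*y
  leading term y**4: subtract (-17/644*y)·k_4 from -17/46*y**4 - 1021/1288*y**3 - 383/1288*y**2 + 51/644*y → 3/46*y**3 + 195/1288*y**2 + 51/644*y
  leading term y**3: subtract (3/644)·k_4 from 3/46*y**3 + 195/1288*y**2 + 51/644*y → 0
  remainder 0.

S(k_3,k_4): leading monomials are coprime, so the S-polynomial reduces to 0 (Buchberger's first criterion).
Every S-polynomial of the final basis reduces to 0, so we have a Gröbner basis.
Inter-reduce: drop elements whose leading term is divisible by another's, tail-reduce, and make monic.
Reduced Gröbner basis: {x - 14*y**2 - 14*y + 1, y**3 + 65/28*y**2 + 17/14*y}.

The two bases agree; hence the ideals are identical.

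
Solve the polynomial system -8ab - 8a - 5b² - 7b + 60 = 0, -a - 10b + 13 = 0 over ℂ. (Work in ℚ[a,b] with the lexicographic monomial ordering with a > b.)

Compute a lex Gröbner basis by Buchberger's algorithm.
f_1 = -8ab - 8a - 5b² - 7b + 60, LT = ab.
f_2 = -a - 10b + 13, LT = a.

S(f_1,f_2): lcm = ab. S = a - 75/8b² + 111/8b - 15/2.
  leading term a: subtract (-1)·f_2 from a - 75/8b² + 111/8b - 15/2 → -75/8b² + 31/8b + 11/2
  leading term b²: no divisor's leading term divides it; move -75/8b² to the remainder.
  leading term b: no divisor's leading term divides it; move 31/8b to the remainder.
  leading term 1: no divisor's leading term divides it; move 11/2 to the remainder.
  remainder -75/8b² + 31/8b + 11/2 ≠ 0; add h_3 = -75/8b² + 31/8b + 11/2 to the basis.

The other S-polynomials (S(f_1,h_3), S(f_2,h_3)) all reduce to 0 modulo the current basis, so we have a Gröbner basis.
Inter-reduce: drop elements whose leading term is divisible by another's, tail-reduce, and make monic.
Reduced Gröbner basis: {a + 10b - 13, b² - 31/75b - 44/75}.

A lex Gröbner basis eliminates variables successively. Here b² - 31/75b - 44/75 depends only on b, with roots {-44/75, 1}; lifting each root through the earlier basis elements recovers the full solutions.
  b = -44/75: the earlier basis element becomes a - 283/15 = 0, giving a = 283/15 — point (283/15, -44/75).
  b = 1: the earlier basis element becomes a - 3 = 0, giving a = 3 — point (3, 1).
Each listed point satisfies every original equation (direct substitution).
This is the nonlinear analogue of row-reducing a linear system.

{(283/15, -44/75), (3, 1)}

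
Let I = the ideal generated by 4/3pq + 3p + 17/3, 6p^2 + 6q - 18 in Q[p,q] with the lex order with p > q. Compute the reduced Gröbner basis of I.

f_1 = 4/3pq + 3p + 17/3, LT = pq.
f_2 = 6p^2 + 6q - 18, LT = p^2.

S(f_1,f_2): lcm = p^2q. S = 9/4p^2 + 17/4p - q^2 + 3q.
  leading term p^2: subtract (3/8)·f_2 from 9/4p^2 + 17/4p - q^2 + 3q → 17/4p - q^2 + 3/4q + 27/4
  leading term p: no divisor's leading term divides it; move 17/4p to the remainder.
  leading term q^2: no divisor's leading term divides it; move -q^2 to the remainder.
  leading term q: no divisor's leading term divides it; move 3/4q to the remainder.
  leading term 1: no divisor's leading term divides it; move 27/4 to the remainder.
  remainder 17/4p - q^2 + 3/4q + 27/4 ≠ 0; add g_3 = 17/4p - q^2 + 3/4q + 27/4 to the basis.

S(f_1,g_3): lcm = pq. S = 9/4p + 4/17q^3 - 3/17q^2 - 27/17q + 17/4.
  leading term p: subtract (9/17)·g_3 from 9/4p + 4/17q^3 - 3/17q^2 - 27/17q + 17/4 → 4/17q^3 + 6/17q^2 - 135/68q + 23/34
  leading term q^3: no divisor's leading term divides it; move 4/17q^3 to the remainder.
  leading term q^2: no divisor's leading term divides it; move 6/17q^2 to the remainder.
  leading term q: no divisor's leading term divides it; move -135/68q to the remainder.
  leading term 1: no divisor's leading term divides it; move 23/34 to the remainder.
  remainder 4/17q^3 + 6/17q^2 - 135/68q + 23/34 ≠ 0; add g_4 = 4/17q^3 + 6/17q^2 - 135/68q + 23/34 to the basis.

The other S-polynomials (S(f_2,g_3), S(f_1,g_4), S(f_2,g_4), S(g_3,g_4)) all reduce to 0 modulo the current basis, so we have a Gröbner basis.
Inter-reduce: drop elements whose leading term is divisible by another's, tail-reduce, and make monic.

G = {p - 4/17q^2 + 3/17q + 27/17, q^3 + 3/2q^2 - 135/16q + 23/8}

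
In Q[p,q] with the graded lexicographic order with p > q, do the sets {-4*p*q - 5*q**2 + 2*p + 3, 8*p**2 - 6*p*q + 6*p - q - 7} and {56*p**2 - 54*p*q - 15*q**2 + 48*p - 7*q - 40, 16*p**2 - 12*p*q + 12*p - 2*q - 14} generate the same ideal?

Yes, the ideals are equal.

Equality of ideals is decidable: compute both reduced Gröbner bases (unique for the ordering) and check whether they agree.
Buchberger on the first generating set:
f_1 = -4*p*q - 5*q**2 + 2*p + 3, LT = p*q.
f_2 = 8*p**2 - 6*p*q + 6*p - q - 7, LT = p**2.

S(f_1,f_2): lcm = p**2*q. S = 2*p*q**2 - 1/2*p**2 - 3/4*p*q + 1/8*q**2 - 3/4*p + 7/8*q.
  leading term p*q**2: subtract (-1/2*q)·f_1 from 2*p*q**2 - 1/2*p**2 - 3/4*p*q + 1/8*q**2 - 3/4*p + 7/8*q → -5/2*q**3 - 1/2*p**2 + 1/4*p*q + 1/8*q**2 - 3/4*p + 19/8*q
  leading term q**3: no divisor's leading term divides it; move -5/2*q**3 to the remainder.
  leading term p**2: subtract (-1/16)·f_2 from -1/2*p**2 + 1/4*p*q + 1/8*q**2 - 3/4*p + 19/8*q → -1/8*p*q + 1/8*q**2 - 3/8*p + 37/16*q - 7/16
  leading term p*q: subtract (1/32)·f_1 from -1/8*p*q + 1/8*q**2 - 3/8*p + 37/16*q - 7/16 → 9/32*q**2 - 7/16*p + 37/16*q - 17/32
  leading term q**2: no divisor's leading term divides it; move 9/32*q**2 to the remainder.
  leading term p: no divisor's leading term divides it; move -7/16*p to the remainder.
  leading term q: no divisor's leading term divides it; move 37/16*q to the remainder.
  leading term 1: no divisor's leading term divides it; move -17/32 to the remainder.
  remainder -5/2*q**3 + 9/32*q**2 - 7/16*p + 37/16*q - 17/32 ≠ 0; add g_3 = -5/2*q**3 + 9/32*q**2 - 7/16*p + 37/16*q - 17/32 to the basis.

S(f_1,g_3): lcm = p*q**3. S = 5/4*q**4 - 31/80*p*q**2 - 7/40*p**2 + 37/40*p*q - 3/4*q**2 - 17/80*p.
  leading term q**4: subtract (-1/2*q)·g_3 from 5/4*q**4 - 31/80*p*q**2 - 7/40*p**2 + 37/40*p*q - 3/4*q**2 - 17/80*p → -31/80*p*q**2 + 9/64*q**3 - 7/40*p**2 + 113/160*p*q + 13/32*q**2 - 17/80*p - 17/64*q
  leading term p*q**2: subtract (31/320*q)·f_1 from -31/80*p*q**2 + 9/64*q**3 - 7/40*p**2 + 113/160*p*q + 13/32*q**2 - 17/80*p - 17/64*q → 5/8*q**3 - 7/40*p**2 + 41/80*p*q + 13/32*q**2 - 17/80*p - 89/160*q
  leading term q**3: subtract (-1/4)·g_3 from 5/8*q**3 - 7/40*p**2 + 41/80*p*q + 13/32*q**2 - 17/80*p - 89/160*q → -7/40*p**2 + 41/80*p*q + 61/128*q**2 - 103/320*p + 7/320*q - 17/128
  leading term p**2: subtract (-7/320)·f_2 from -7/40*p**2 + 41/80*p*q + 61/128*q**2 - 103/320*p + 7/320*q - 17/128 → 61/160*p*q + 61/128*q**2 - 61/320*p - 183/640
  leading term p*q: subtract (-61/640)·f_1 from 61/160*p*q + 61/128*q**2 - 61/320*p - 183/640 → 0
  remainder 0.

S(f_2,g_3): leading monomials are coprime, so the S-polynomial reduces to 0 (Buchberger's first criterion).
Every S-polynomial of the final basis reduces to 0, so we have a Gröbner basis.
Inter-reduce: drop elements whose leading term is divisible by another's, tail-reduce, and make monic.
Reduced Gröbner basis: {q**3 - 9/80*q**2 + 7/40*p - 37/40*q + 17/80, p**2 + 15/16*q**2 + 3/8*p - 1/8*q - 23/16, p*q + 5/4*q**2 - 1/2*p - 3/4}.

Buchberger on the second generating set:
h_1 = 56*p**2 - 54*p*q - 15*q**2 + 48*p - 7*q - 40, LT = p**2.
h_2 = 16*p**2 - 12*p*q + 12*p - 2*q - 14, LT = p**2.

S(h_1,h_2): lcm = p**2. S = -3/14*p*q - 15/56*q**2 + 3/28*p + 9/56.
  leading term p*q: no divisor's leading term divides it; move -3/14*p*q to the remainder.
  leading term q**2: no divisor's leading term divides it; move -15/56*q**2 to the remainder.
  leading term p: no divisor's leading term divides it; move 3/28*p to the remainder.
  leading term 1: no divisor's leading term divides it; move 9/56 to the remainder.
  remainder -3/14*p*q - 15/56*q**2 + 3/28*p + 9/56 ≠ 0; add k_3 = -3/14*p*q - 15/56*q**2 + 3/28*p + 9/56 to the basis.

S(h_1,k_3): lcm = p**2*q. S = -31/14*p*q**2 - 15/56*q**3 + 1/2*p**2 + 6/7*p*q - 1/8*q**2 + 3/4*p - 5/7*q.
  leading term p*q**2: subtract (31/3*q)·k_3 from -31/14*p*q**2 - 15/56*q**3 + 1/2*p**2 + 6/7*p*q - 1/8*q**2 + 3/4*p - 5/7*q → 5/2*q**3 + 1/2*p**2 - 1/4*p*q - 1/8*q**2 + 3/4*p - 19/8*q
  leading term q**3: no divisor's leading term divides it; move 5/2*q**3 to the remainder.
  leading term p**2: subtract (1/112)·h_1 from 1/2*p**2 - 1/4*p*q - 1/8*q**2 + 3/4*p - 19/8*q → 13/56*p*q + 1/112*q**2 + 9/28*p - 37/16*q + 5/14
  leading term p*q: subtract (-13/12)·k_3 from 13/56*p*q + 1/112*q**2 + 9/28*p - 37/16*q + 5/14 → -9/32*q**2 + 7/16*p - 37/16*q + 17/32
  leading term q**2: no divisor's leading term divides it; move -9/32*q**2 to the remainder.
  leading term p: no divisor's leading term divides it; move 7/16*p to the remainder.
  leading term q: no divisor's leading term divides it; move -37/16*q to the remainder.
  leading term 1: no divisor's leading term divides it; move 17/32 to the remainder.
  remainder 5/2*q**3 - 9/32*q**2 + 7/16*p - 37/16*q + 17/32 ≠ 0; add k_4 = 5/2*q**3 - 9/32*q**2 + 7/16*p - 37/16*q + 17/32 to the basis.

S(h_2,k_3): lcm = p**2*q. S = -2*p*q**2 + 1/2*p**2 + 3/4*p*q - 1/8*q**2 + 3/4*p - 7/8*q.
  leading term p*q**2: subtract (28/3*q)·k_3 from -2*p*q**2 + 1/2*p**2 + 3/4*p*q - 1/8*q**2 + 3/4*p - 7/8*q → 5/2*q**3 + 1/2*p**2 - 1/4*p*q - 1/8*q**2 + 3/4*p - 19/8*q
  leading term q**3: subtract (1)·k_4 from 5/2*q**3 + 1/2*p**2 - 1/4*p*q - 1/8*q**2 + 3/4*p - 19/8*q → 1/2*p**2 - 1/4*p*q + 5/32*q**2 + 5/16*p - 1/16*q - 17/32
  leading term p**2: subtract (1/112)·h_1 from 1/2*p**2 - 1/4*p*q + 5/32*q**2 + 5/16*p - 1/16*q - 17/32 → 13/56*p*q + 65/224*q**2 - 13/112*p - 39/224
  leading term p*q: subtract (-13/12)·k_3 from 13/56*p*q + 65/224*q**2 - 13/112*p - 39/224 → 0
  remainder 0.

S(h_1,k_4): leading monomials are coprime, so the S-polynomial reduces to 0 (Buchberger's first criterion).
S(h_2,k_4): leading monomials are coprime, so the S-polynomial reduces to 0 (Buchberger's first criterion).
S(k_3,k_4): lcm = p*q**3. S = 5/4*q**4 - 31/80*p*q**2 - 7/40*p**2 + 37/40*p*q - 3/4*q**2 - 17/80*p.
  leading term q**4: subtract (1/2*q)·k_4 from 5/4*q**4 - 31/80*p*q**2 - 7/40*p**2 + 37/40*p*q - 3/4*q**2 - 17/80*p → -31/80*p*q**2 + 9/64*q**3 - 7/40*p**2 + 113/160*p*q + 13/32*q**2 - 17/80*p - 17/64*q
  leading term p*q**2: subtract (217/120*q)·k_3 from -31/80*p*q**2 + 9/64*q**3 - 7/40*p**2 + 113/160*p*q + 13/32*q**2 - 17/80*p - 17/64*q → 5/8*q**3 - 7/40*p**2 + 41/80*p*q + 13/32*q**2 - 17/80*p - 89/160*q
  leading term q**3: subtract (1/4)·k_4 from 5/8*q**3 - 7/40*p**2 + 41/80*p*q + 13/32*q**2 - 17/80*p - 89/160*q → -7/40*p**2 + 41/80*p*q + 61/128*q**2 - 103/320*p + 7/320*q - 17/128
  leading term p**2: subtract (-1/320)·h_1 from -7/40*p**2 + 41/80*p*q + 61/128*q**2 - 103/320*p + 7/320*q - 17/128 → 11/32*p*q + 55/128*q**2 - 11/64*p - 33/128
  leading term p*q: subtract (-77/48)·k_3 from 11/32*p*q + 55/128*q**2 - 11/64*p - 33/128 → 0
  remainder 0.

Every S-polynomial of the final basis reduces to 0, so we have a Gröbner basis.
Inter-reduce: drop elements whose leading term is divisible by another's, tail-reduce, and make monic.
Reduced Gröbner basis: {q**3 - 9/80*q**2 + 7/40*p - 37/40*q + 17/80, p**2 + 15/16*q**2 + 3/8*p - 1/8*q - 23/16, p*q + 5/4*q**2 - 1/2*p - 3/4}.

These coincide, so the ideals are equal.
The same test decides containment: I ⊆ J iff every generator of I reduces to 0 modulo a Gröbner basis of J.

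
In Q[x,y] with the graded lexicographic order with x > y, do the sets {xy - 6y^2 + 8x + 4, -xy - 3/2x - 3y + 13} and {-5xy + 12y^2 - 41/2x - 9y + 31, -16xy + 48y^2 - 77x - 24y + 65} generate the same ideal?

For a fixed monomial order, each ideal has a unique reduced Gröbner basis; comparing bases decides equality.
Buchberger on the first generating set:
f_1 = xy - 6y^2 + 8x + 4, LT = xy.
f_2 = -xy - 3/2x - 3y + 13, LT = xy.

S(f_1,f_2): lcm = xy. S = -6y^2 + 13/2x - 3y + 17.
  leading term y^2: no divisor's leading term divides it; move -6y^2 to the remainder.
  leading term x: no divisor's leading term divides it; move 13/2x to the remainder.
  leading term y: no divisor's leading term divides it; move -3y to the remainder.
  leading term 1: no divisor's leading term divides it; move 17 to the remainder.
  remainder -6y^2 + 13/2x - 3y + 17 ≠ 0; add g_3 = -6y^2 + 13/2x - 3y + 17 to the basis.

S(f_1,g_3): lcm = xy^2. S = -6y^3 + 13/12x^2 + 15/2xy + 17/6x + 4y.
  leading term y^3: subtract (y)·g_3 from -6y^3 + 13/12x^2 + 15/2xy + 17/6x + 4y → 13/12x^2 + xy + 3y^2 + 17/6x - 13y
  leading term x^2: no divisor's leading term divides it; move 13/12x^2 to the remainder.
  leading term xy: subtract (1)·f_1 from xy + 3y^2 + 17/6x - 13y → 9y^2 - 31/6x - 13y - 4
  leading term y^2: subtract (-3/2)·g_3 from 9y^2 - 31/6x - 13y - 4 → 55/12x - 35/2y + 43/2
  leading term x: no divisor's leading term divides it; move 55/12x to the remainder.
  leading term y: no divisor's leading term divides it; move -35/2y to the remainder.
  leading term 1: no divisor's leading term divides it; move 43/2 to the remainder.
  remainder 13/12x^2 + 55/12x - 35/2y + 43/2 ≠ 0; add g_4 = 13/12x^2 + 55/12x - 35/2y + 43/2 to the basis.

S(f_2,g_3): lcm = xy^2. S = 13/12x^2 + xy + 3y^2 + 17/6x - 13y.
  leading term x^2: subtract (1)·g_4 from 13/12x^2 + xy + 3y^2 + 17/6x - 13y → xy + 3y^2 - 7/4x + 9/2y - 43/2
  leading term xy: subtract (1)·f_1 from xy + 3y^2 - 7/4x + 9/2y - 43/2 → 9y^2 - 39/4x + 9/2y - 51/2
  leading term y^2: subtract (-3/2)·g_3 from 9y^2 - 39/4x + 9/2y - 51/2 → 0
  remainder 0.

S(f_1,g_4): lcm = x^2y. S = -6xy^2 + 8x^2 - 55/13xy + 210/13y^2 + 4x - 258/13y.
  leading term xy^2: subtract (-6y)·f_1 from -6xy^2 + 8x^2 - 55/13xy + 210/13y^2 + 4x - 258/13y → -36y^3 + 8x^2 + 569/13xy + 210/13y^2 + 4x + 54/13y
  leading term y^3: subtract (6y)·g_3 from -36y^3 + 8x^2 + 569/13xy + 210/13y^2 + 4x + 54/13y → 8x^2 + 62/13xy + 444/13y^2 + 4x - 1272/13y
  leading term x^2: subtract (96/13)·g_4 from 8x^2 + 62/13xy + 444/13y^2 + 4x - 1272/13y → 62/13xy + 444/13y^2 - 388/13x + 408/13y - 2064/13
  leading term xy: subtract (62/13)·f_1 from 62/13xy + 444/13y^2 - 388/13x + 408/13y - 2064/13 → 816/13y^2 - 68x + 408/13y - 2312/13
  leading term y^2: subtract (-136/13)·g_3 from 816/13y^2 - 68x + 408/13y - 2312/13 → 0
  remainder 0.

S(f_2,g_4): lcm = x^2y. S = 3/2x^2 - 16/13xy + 210/13y^2 - 13x - 258/13y.
  leading term x^2: subtract (18/13)·g_4 from 3/2x^2 - 16/13xy + 210/13y^2 - 13x - 258/13y → -16/13xy + 210/13y^2 - 503/26x + 57/13y - 387/13
  leading term xy: subtract (-16/13)·f_1 from -16/13xy + 210/13y^2 - 503/26x + 57/13y - 387/13 → 114/13y^2 - 19/2x + 57/13y - 323/13
  leading term y^2: subtract (-19/13)·g_3 from 114/13y^2 - 19/2x + 57/13y - 323/13 → 0
  remainder 0.

S(g_3,g_4): leading monomials are coprime, so the S-polynomial reduces to 0 (Buchberger's first criterion).
Every S-polynomial of the final basis reduces to 0, so we have a Gröbner basis.
Inter-reduce: drop elements whose leading term is divisible by another's, tail-reduce, and make monic.
Reduced Gröbner basis: {x^2 + 55/13x - 210/13y + 258/13, xy + 3/2x + 3y - 13, y^2 - 13/12x + 1/2y - 17/6}.

Buchberger on the second generating set:
h_1 = -5xy + 12y^2 - 41/2x - 9y + 31, LT = xy.
h_2 = -16xy + 48y^2 - 77x - 24y + 65, LT = xy.

S(h_1,h_2): lcm = xy. S = 3/5y^2 - 57/80x + 3/10y - 171/80.
  leading term y^2: no divisor's leading term divides it; move 3/5y^2 to the remainder.
  leading term x: no divisor's leading term divides it; move -57/80x to the remainder.
  leading term y: no divisor's leading term divides it; move 3/10y to the remainder.
  leading term 1: no divisor's leading term divides it; move -171/80 to the remainder.
  remainder 3/5y^2 - 57/80x + 3/10y - 171/80 ≠ 0; add k_3 = 3/5y^2 - 57/80x + 3/10y - 171/80 to the basis.

S(h_1,k_3): lcm = xy^2. S = -12/5y^3 + 19/16x^2 + 18/5xy + 9/5y^2 + 57/16x - 31/5y.
  leading term y^3: subtract (-4y)·k_3 from -12/5y^3 + 19/16x^2 + 18/5xy + 9/5y^2 + 57/16x - 31/5y → 19/16x^2 + 3/4xy + 3y^2 + 57/16x - 59/4y
  leading term x^2: no divisor's leading term divides it; move 19/16x^2 to the remainder.
  leading term xy: subtract (-3/20)·h_1 from 3/4xy + 3y^2 + 57/16x - 59/4y → 24/5y^2 + 39/80x - 161/10y + 93/20
  leading term y^2: subtract (8)·k_3 from 24/5y^2 + 39/80x - 161/10y + 93/20 → 99/16x - 37/2y + 87/4
  leading term x: no divisor's leading term divides it; move 99/16x to the remainder.
  leading term y: no divisor's leading term divides it; move -37/2y to the remainder.
  leading term 1: no divisor's leading term divides it; move 87/4 to the remainder.
  remainder 19/16x^2 + 99/16x - 37/2y + 87/4 ≠ 0; add k_4 = 19/16x^2 + 99/16x - 37/2y + 87/4 to the basis.

S(h_2,k_3): lcm = xy^2. S = -3y^3 + 19/16x^2 + 69/16xy + 3/2y^2 + 57/16x - 65/16y.
  leading term y^3: subtract (-5y)·k_3 from -3y^3 + 19/16x^2 + 69/16xy + 3/2y^2 + 57/16x - 65/16y → 19/16x^2 + 3/4xy + 3y^2 + 57/16x - 59/4y
  leading term x^2: subtract (1)·k_4 from 19/16x^2 + 3/4xy + 3y^2 + 57/16x - 59/4y → 3/4xy + 3y^2 - 21/8x + 15/4y - 87/4
  leading term xy: subtract (-3/20)·h_1 from 3/4xy + 3y^2 - 21/8x + 15/4y - 87/4 → 24/5y^2 - 57/10x + 12/5y - 171/10
  leading term y^2: subtract (8)·k_3 from 24/5y^2 - 57/10x + 12/5y - 171/10 → 0
  remainder 0.

S(h_1,k_4): lcm = x^2y. S = -12/5xy^2 + 41/10x^2 - 324/95xy + 296/19y^2 - 31/5x - 348/19y.
  leading term xy^2: subtract (12/25y)·h_1 from -12/5xy^2 + 41/10x^2 - 324/95xy + 296/19y^2 - 31/5x - 348/19y → -144/25y^3 + 41/10x^2 + 3054/475xy + 9452/475y^2 - 31/5x - 15768/475y
  leading term y^3: subtract (-48/5y)·k_3 from -144/25y^3 + 41/10x^2 + 3054/475xy + 9452/475y^2 - 31/5x - 15768/475y → 41/10x^2 - 39/95xy + 2164/95y^2 - 31/5x - 5103/95y
  leading term x^2: subtract (328/95)·k_4 from 41/10x^2 - 39/95xy + 2164/95y^2 - 31/5x - 5103/95y → -39/95xy + 2164/95y^2 - 5237/190x + 193/19y - 7134/95
  leading term xy: subtract (39/475)·h_1 from -39/95xy + 2164/95y^2 - 5237/190x + 193/19y - 7134/95 → 10352/475y^2 - 647/25x + 5176/475y - 1941/25
  leading term y^2: subtract (10352/285)·k_3 from 10352/475y^2 - 647/25x + 5176/475y - 1941/25 → 0
  remainder 0.

S(h_2,k_4): lcm = x^2y. S = -3xy^2 + 77/16x^2 - 141/38xy + 296/19y^2 - 65/16x - 348/19y.
  leading term xy^2: subtract (3/5y)·h_1 from -3xy^2 + 77/16x^2 - 141/38xy + 296/19y^2 - 65/16x - 348/19y → -36/5y^3 + 77/16x^2 + 816/95xy + 1993/95y^2 - 65/16x - 3507/95y
  leading term y^3: subtract (-12y)·k_3 from -36/5y^3 + 77/16x^2 + 816/95xy + 1993/95y^2 - 65/16x - 3507/95y → 77/16x^2 + 3/76xy + 467/19y^2 - 65/16x - 4755/76y
  leading term x^2: subtract (77/19)·k_4 from 77/16x^2 + 3/76xy + 467/19y^2 - 65/16x - 4755/76y → 3/76xy + 467/19y^2 - 4429/152x + 943/76y - 6699/76
  leading term xy: subtract (-3/380)·h_1 from 3/76xy + 467/19y^2 - 4429/152x + 943/76y - 6699/76 → 2344/95y^2 - 293/10x + 1172/95y - 879/10
  leading term y^2: subtract (2344/57)·k_3 from 2344/95y^2 - 293/10x + 1172/95y - 879/10 → 0
  remainder 0.

S(k_3,k_4): leading monomials are coprime, so the S-polynomial reduces to 0 (Buchberger's first criterion).
Every S-polynomial of the final basis reduces to 0, so we have a Gröbner basis.
Inter-reduce: drop elements whose leading term is divisible by another's, tail-reduce, and make monic.
Reduced Gröbner basis: {x^2 + 99/19x - 296/19y + 348/19, xy + 5/4x + 3y - 59/4, y^2 - 19/16x + 1/2y - 57/16}.

Since the reduced bases disagree, the two ideals are not the same.

No, the ideals differ.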